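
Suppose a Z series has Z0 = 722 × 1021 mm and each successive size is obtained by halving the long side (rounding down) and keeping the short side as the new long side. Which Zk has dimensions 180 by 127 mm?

Z0: 722 × 1021 mm
Z1: 510 × 722 mm
Z2: 361 × 510 mm
Z3: 255 × 361 mm
Z4: 180 × 255 mm
Z5: 127 × 180 mm
Z6: 90 × 127 mm
→ matches Z5.

Z5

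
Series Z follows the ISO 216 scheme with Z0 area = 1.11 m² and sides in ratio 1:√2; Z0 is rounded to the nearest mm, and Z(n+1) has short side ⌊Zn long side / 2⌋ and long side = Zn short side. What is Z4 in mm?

Let Z0's short side be w mm. w · w√2 = 1.11 m² = 1,110,000 mm², so w ≈ 885.9 mm and w√2 ≈ 1252.9 mm → Z0 = 886 × 1253 mm.
Z1: ⌊1253/2⌋ × 886 = 626 × 886 mm
Z2: ⌊886/2⌋ × 626 = 443 × 626 mm
Z3: ⌊626/2⌋ × 443 = 313 × 443 mm
Z4: ⌊443/2⌋ × 313 = 221 × 313 mm

221 × 313 mm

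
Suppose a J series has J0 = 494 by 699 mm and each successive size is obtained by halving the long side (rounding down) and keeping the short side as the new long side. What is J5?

J1: ⌊699/2⌋ × 494 = 349 × 494 mm
J2: ⌊494/2⌋ × 349 = 247 × 349 mm
J3: ⌊349/2⌋ × 247 = 174 × 247 mm
J4: ⌊247/2⌋ × 174 = 123 × 174 mm
J5: ⌊174/2⌋ × 123 = 87 × 123 mm

87 × 123 mm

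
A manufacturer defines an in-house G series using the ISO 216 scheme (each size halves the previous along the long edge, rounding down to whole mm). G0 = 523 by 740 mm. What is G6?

G1: ⌊740/2⌋ × 523 = 370 × 523 mm
G2: ⌊523/2⌋ × 370 = 261 × 370 mm
G3: ⌊370/2⌋ × 261 = 185 × 261 mm
G4: ⌊261/2⌋ × 185 = 130 × 185 mm
G5: ⌊185/2⌋ × 130 = 92 × 130 mm
G6: ⌊130/2⌋ × 92 = 65 × 92 mm

65 × 92 mm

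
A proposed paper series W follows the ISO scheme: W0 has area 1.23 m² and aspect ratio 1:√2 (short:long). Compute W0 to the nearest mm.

Let the short side be w mm. Then w · w√2 = 1.23 m² = 1,230,000 mm².
w² = 1,230,000/√2, so w ≈ 932.6 mm; long side = w√2 ≈ 1318.9 mm.

933 × 1319 mm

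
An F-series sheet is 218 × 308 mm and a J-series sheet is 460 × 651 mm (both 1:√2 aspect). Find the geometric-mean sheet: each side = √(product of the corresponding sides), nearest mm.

317 × 448 mm

Short side: √(218 · 460) = √100280 ≈ 316.7 → 317 mm
Long side: √(308 · 651) = √200508 ≈ 447.8 → 448 mm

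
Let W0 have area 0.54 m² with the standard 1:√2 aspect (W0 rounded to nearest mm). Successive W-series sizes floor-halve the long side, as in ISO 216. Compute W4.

154 × 218 mm

Let W0's short side be w mm. w · w√2 = 0.54 m² = 540,000 mm², so w ≈ 617.9 mm and w√2 ≈ 873.9 mm → W0 = 618 × 874 mm.
W1: ⌊874/2⌋ × 618 = 437 × 618 mm
W2: ⌊618/2⌋ × 437 = 309 × 437 mm
W3: ⌊437/2⌋ × 309 = 218 × 309 mm
W4: ⌊309/2⌋ × 218 = 154 × 218 mm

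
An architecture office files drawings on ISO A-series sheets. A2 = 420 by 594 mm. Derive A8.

52 × 74 mm

A3: ⌊594/2⌋ × 420 = 297 × 420 mm
A4: ⌊420/2⌋ × 297 = 210 × 297 mm
A5: ⌊297/2⌋ × 210 = 148 × 210 mm
A6: ⌊210/2⌋ × 148 = 105 × 148 mm
A7: ⌊148/2⌋ × 105 = 74 × 105 mm
A8: ⌊105/2⌋ × 74 = 52 × 74 mm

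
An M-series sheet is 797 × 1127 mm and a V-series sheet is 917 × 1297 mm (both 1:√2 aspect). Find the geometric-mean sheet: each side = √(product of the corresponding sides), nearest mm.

Short side: √(797 · 917) = √730849 ≈ 854.9 → 855 mm
Long side: √(1127 · 1297) = √1461719 ≈ 1209.0 → 1209 mm

855 × 1209 mm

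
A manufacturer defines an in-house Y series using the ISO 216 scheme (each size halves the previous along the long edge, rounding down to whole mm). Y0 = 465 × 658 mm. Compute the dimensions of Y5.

Y1: ⌊658/2⌋ × 465 = 329 × 465 mm
Y2: ⌊465/2⌋ × 329 = 232 × 329 mm
Y3: ⌊329/2⌋ × 232 = 164 × 232 mm
Y4: ⌊232/2⌋ × 164 = 116 × 164 mm
Y5: ⌊164/2⌋ × 116 = 82 × 116 mm

82 × 116 mm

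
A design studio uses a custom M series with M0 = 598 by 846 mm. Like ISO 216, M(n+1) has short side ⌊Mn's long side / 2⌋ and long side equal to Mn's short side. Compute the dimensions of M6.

M1: ⌊846/2⌋ × 598 = 423 × 598 mm
M2: ⌊598/2⌋ × 423 = 299 × 423 mm
M3: ⌊423/2⌋ × 299 = 211 × 299 mm
M4: ⌊299/2⌋ × 211 = 149 × 211 mm
M5: ⌊211/2⌋ × 149 = 105 × 149 mm
M6: ⌊149/2⌋ × 105 = 74 × 105 mm

74 × 105 mm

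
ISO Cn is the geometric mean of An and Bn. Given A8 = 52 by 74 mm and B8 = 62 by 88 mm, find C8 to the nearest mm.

Short side: √(52 · 62) = √3224 ≈ 56.8 → 57 mm
Long side: √(74 · 88) = √6512 ≈ 80.7 → 81 mm

57 × 81 mm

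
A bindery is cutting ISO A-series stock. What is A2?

420 × 594 mm

A0 = 841 × 1189 mm (A0 has area 1 m², aspect 1:√2).
A1: ⌊1189/2⌋ × 841 = 594 × 841 mm
A2: ⌊841/2⌋ × 594 = 420 × 594 mm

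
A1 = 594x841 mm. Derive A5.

148 × 210 mm

A2: ⌊841/2⌋ × 594 = 420 × 594 mm
A3: ⌊594/2⌋ × 420 = 297 × 420 mm
A4: ⌊420/2⌋ × 297 = 210 × 297 mm
A5: ⌊297/2⌋ × 210 = 148 × 210 mm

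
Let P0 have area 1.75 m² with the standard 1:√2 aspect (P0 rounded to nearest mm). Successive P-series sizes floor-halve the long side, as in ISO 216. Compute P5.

Let P0's short side be w mm. w · w√2 = 1.75 m² = 1,750,000 mm², so w ≈ 1112.4 mm and w√2 ≈ 1573.2 mm → P0 = 1112 × 1573 mm.
P1: ⌊1573/2⌋ × 1112 = 786 × 1112 mm
P2: ⌊1112/2⌋ × 786 = 556 × 786 mm
P3: ⌊786/2⌋ × 556 = 393 × 556 mm
P4: ⌊556/2⌋ × 393 = 278 × 393 mm
P5: ⌊393/2⌋ × 278 = 196 × 278 mm

196 × 278 mm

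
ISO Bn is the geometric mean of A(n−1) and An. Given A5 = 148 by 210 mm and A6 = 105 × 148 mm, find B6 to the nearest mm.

Short side: √(148 · 105) = √15540 ≈ 124.7 → 125 mm
Long side: √(210 · 148) = √31080 ≈ 176.3 → 176 mm

125 × 176 mm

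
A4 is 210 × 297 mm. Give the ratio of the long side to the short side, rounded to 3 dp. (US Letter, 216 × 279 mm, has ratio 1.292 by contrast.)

297 / 210 = 1.414
Matches √2 ≈ 1.414 — the ISO 216 defining ratio.

1.414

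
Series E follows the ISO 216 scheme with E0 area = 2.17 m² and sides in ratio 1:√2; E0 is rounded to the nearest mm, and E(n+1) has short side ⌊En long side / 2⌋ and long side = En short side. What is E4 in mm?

309 × 438 mm

Let E0's short side be w mm. w · w√2 = 2.17 m² = 2,170,000 mm², so w ≈ 1238.7 mm and w√2 ≈ 1751.8 mm → E0 = 1239 × 1752 mm.
E1: ⌊1752/2⌋ × 1239 = 876 × 1239 mm
E2: ⌊1239/2⌋ × 876 = 619 × 876 mm
E3: ⌊876/2⌋ × 619 = 438 × 619 mm
E4: ⌊619/2⌋ × 438 = 309 × 438 mm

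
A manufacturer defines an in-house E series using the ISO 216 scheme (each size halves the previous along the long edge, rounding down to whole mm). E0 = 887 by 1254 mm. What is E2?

443 × 627 mm

E1: ⌊1254/2⌋ × 887 = 627 × 887 mm
E2: ⌊887/2⌋ × 627 = 443 × 627 mm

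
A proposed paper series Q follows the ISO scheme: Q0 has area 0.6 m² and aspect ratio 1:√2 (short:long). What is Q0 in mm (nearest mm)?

Let the short side be w mm. Then w · w√2 = 0.6 m² = 600,000 mm².
w² = 600,000/√2, so w ≈ 651.4 mm; long side = w√2 ≈ 921.2 mm.

651 × 921 mm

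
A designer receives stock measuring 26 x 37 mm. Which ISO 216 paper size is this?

A10 (26 × 37 mm)

Aspect ratio 37/26 ≈ 1.423 — close to the ISO √2 ≈ 1.414.
In the A-series (A0 area = 1 m²): A10 = 26 × 37 mm.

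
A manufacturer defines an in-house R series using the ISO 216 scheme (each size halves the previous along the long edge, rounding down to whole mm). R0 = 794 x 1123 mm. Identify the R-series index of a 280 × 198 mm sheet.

R0: 794 × 1123 mm
R1: 561 × 794 mm
R2: 397 × 561 mm
R3: 280 × 397 mm
R4: 198 × 280 mm
R5: 140 × 198 mm
→ matches R4.

R4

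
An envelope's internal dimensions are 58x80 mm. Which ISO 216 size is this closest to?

C8 (57 × 81 mm)

Aspect ratio 80/58 ≈ 1.379 (ISO target is √2 ≈ 1.414).
In the C-series (envelope sizes, between A and B): C8 = 57 × 81 mm.
Off by 2 mm total — nearest standard size.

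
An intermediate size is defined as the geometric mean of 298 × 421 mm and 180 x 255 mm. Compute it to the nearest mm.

232 × 328 mm

Short side: √(298 · 180) = √53640 ≈ 231.6 → 232 mm
Long side: √(421 · 255) = √107355 ≈ 327.7 → 328 mm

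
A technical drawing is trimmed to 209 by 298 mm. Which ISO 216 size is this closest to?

Aspect ratio 298/209 ≈ 1.426 — close to the ISO √2 ≈ 1.414.
In the A-series (A0 area = 1 m²): A4 = 210 × 297 mm.
Off by 2 mm total — nearest standard size.

A4 (210 × 297 mm)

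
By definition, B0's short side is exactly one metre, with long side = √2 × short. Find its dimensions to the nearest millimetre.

Short side = 1000 mm; long side = 1000√2 ≈ 1414.2 mm.

1000 × 1414 mm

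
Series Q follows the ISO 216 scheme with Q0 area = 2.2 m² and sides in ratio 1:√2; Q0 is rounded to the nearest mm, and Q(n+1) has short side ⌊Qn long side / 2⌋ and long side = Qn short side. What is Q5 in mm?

220 × 311 mm

Let Q0's short side be w mm. w · w√2 = 2.2 m² = 2,200,000 mm², so w ≈ 1247.3 mm and w√2 ≈ 1763.9 mm → Q0 = 1247 × 1764 mm.
Q1: ⌊1764/2⌋ × 1247 = 882 × 1247 mm
Q2: ⌊1247/2⌋ × 882 = 623 × 882 mm
Q3: ⌊882/2⌋ × 623 = 441 × 623 mm
Q4: ⌊623/2⌋ × 441 = 311 × 441 mm
Q5: ⌊441/2⌋ × 311 = 220 × 311 mm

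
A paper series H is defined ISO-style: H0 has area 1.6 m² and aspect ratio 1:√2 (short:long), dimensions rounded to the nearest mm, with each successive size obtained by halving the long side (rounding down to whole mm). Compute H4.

Let H0's short side be w mm. w · w√2 = 1.6 m² = 1,600,000 mm², so w ≈ 1063.7 mm and w√2 ≈ 1504.2 mm → H0 = 1064 × 1504 mm.
H1: ⌊1504/2⌋ × 1064 = 752 × 1064 mm
H2: ⌊1064/2⌋ × 752 = 532 × 752 mm
H3: ⌊752/2⌋ × 532 = 376 × 532 mm
H4: ⌊532/2⌋ × 376 = 266 × 376 mm

266 × 376 mm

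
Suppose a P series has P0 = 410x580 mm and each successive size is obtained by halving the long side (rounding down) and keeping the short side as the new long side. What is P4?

P1 = 290 × 410 mm (from P0 by 1 halving).
P2: ⌊410/2⌋ × 290 = 205 × 290 mm
P3: ⌊290/2⌋ × 205 = 145 × 205 mm
P4: ⌊205/2⌋ × 145 = 102 × 145 mm

102 × 145 mm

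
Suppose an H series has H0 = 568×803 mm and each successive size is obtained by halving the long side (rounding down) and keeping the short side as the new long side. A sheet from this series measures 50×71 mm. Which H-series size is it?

H7

H0: 568 × 803 mm
H1: 401 × 568 mm
H2: 284 × 401 mm
H3: 200 × 284 mm
H4: 142 × 200 mm
H5: 100 × 142 mm
H6: 71 × 100 mm
H7: 50 × 71 mm
H8: 35 × 50 mm
→ matches H7.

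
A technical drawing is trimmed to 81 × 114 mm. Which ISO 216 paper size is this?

Aspect ratio 114/81 ≈ 1.407 — close to the ISO √2 ≈ 1.414.
In the C-series (envelope sizes, between A and B): C7 = 81 × 114 mm.

C7 (81 × 114 mm)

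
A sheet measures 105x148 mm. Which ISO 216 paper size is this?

A6 (105 × 148 mm)

Aspect ratio 148/105 ≈ 1.410 — close to the ISO √2 ≈ 1.414.
In the A-series (A0 area = 1 m²): A6 = 105 × 148 mm.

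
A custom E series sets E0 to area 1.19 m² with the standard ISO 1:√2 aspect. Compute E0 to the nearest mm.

917 × 1297 mm

Let the short side be w mm. Then w · w√2 = 1.19 m² = 1,190,000 mm².
w² = 1,190,000/√2, so w ≈ 917.3 mm; long side = w√2 ≈ 1297.3 mm.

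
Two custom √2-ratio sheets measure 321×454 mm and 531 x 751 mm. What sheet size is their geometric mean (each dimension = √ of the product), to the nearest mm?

Short side: √(321 · 531) = √170451 ≈ 412.9 → 413 mm
Long side: √(454 · 751) = √340954 ≈ 583.9 → 584 mm

413 × 584 mm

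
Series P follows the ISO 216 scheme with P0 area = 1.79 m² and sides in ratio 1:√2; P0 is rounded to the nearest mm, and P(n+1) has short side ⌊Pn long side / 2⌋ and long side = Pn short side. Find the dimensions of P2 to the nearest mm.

Let P0's short side be w mm. w · w√2 = 1.79 m² = 1,790,000 mm², so w ≈ 1125.0 mm and w√2 ≈ 1591.1 mm → P0 = 1125 × 1591 mm.
P1: ⌊1591/2⌋ × 1125 = 795 × 1125 mm
P2: ⌊1125/2⌋ × 795 = 562 × 795 mm

562 × 795 mm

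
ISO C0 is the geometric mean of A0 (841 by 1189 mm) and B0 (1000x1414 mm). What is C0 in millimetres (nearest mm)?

Short: √(841 · 1000) = √841000 ≈ 917.1 mm.
Long: √(1189 · 1414) = √1681246 ≈ 1296.6 mm.

917 × 1297 mm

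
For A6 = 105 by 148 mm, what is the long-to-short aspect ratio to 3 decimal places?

1.410

148 / 105 = 1.410
ISO 216 targets √2 ≈ 1.414; the -0.005 deviation is from mm rounding.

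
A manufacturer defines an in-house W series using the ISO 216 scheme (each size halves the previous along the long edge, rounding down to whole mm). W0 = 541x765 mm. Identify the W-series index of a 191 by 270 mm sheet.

W0: 541 × 765 mm
W1: 382 × 541 mm
W2: 270 × 382 mm
W3: 191 × 270 mm
W4: 135 × 191 mm
→ matches W3.

W3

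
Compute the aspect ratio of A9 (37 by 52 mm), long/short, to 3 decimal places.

52 / 37 = 1.405
ISO 216 targets √2 ≈ 1.414; the -0.009 deviation is from mm rounding.

1.405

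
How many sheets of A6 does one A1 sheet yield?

Each ISO step halves the sheet: 1 × A1 → 2 × A2 → 4 × A3 → 8 × A4 → …
From A1 to A6 is 5 halving steps: 2^5 = 32.

32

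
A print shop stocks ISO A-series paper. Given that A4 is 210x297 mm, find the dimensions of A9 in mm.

37 × 52 mm

A5: ⌊297/2⌋ × 210 = 148 × 210 mm
A6: ⌊210/2⌋ × 148 = 105 × 148 mm
A7: ⌊148/2⌋ × 105 = 74 × 105 mm
A8: ⌊105/2⌋ × 74 = 52 × 74 mm
A9: ⌊74/2⌋ × 52 = 37 × 52 mm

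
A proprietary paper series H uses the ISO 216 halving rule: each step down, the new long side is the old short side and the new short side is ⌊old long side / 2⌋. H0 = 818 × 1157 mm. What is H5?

H1: ⌊1157/2⌋ × 818 = 578 × 818 mm
H2: ⌊818/2⌋ × 578 = 409 × 578 mm
H3: ⌊578/2⌋ × 409 = 289 × 409 mm
H4: ⌊409/2⌋ × 289 = 204 × 289 mm
H5: ⌊289/2⌋ × 204 = 144 × 204 mm

144 × 204 mm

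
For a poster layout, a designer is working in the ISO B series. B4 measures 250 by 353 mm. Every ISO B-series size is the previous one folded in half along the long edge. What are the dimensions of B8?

B5: ⌊353/2⌋ × 250 = 176 × 250 mm
B6: ⌊250/2⌋ × 176 = 125 × 176 mm
B7: ⌊176/2⌋ × 125 = 88 × 125 mm
B8: ⌊125/2⌋ × 88 = 62 × 88 mm

62 × 88 mm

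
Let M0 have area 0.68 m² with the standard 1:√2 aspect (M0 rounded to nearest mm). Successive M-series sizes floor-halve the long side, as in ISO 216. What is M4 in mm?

Let M0's short side be w mm. w · w√2 = 0.68 m² = 680,000 mm², so w ≈ 693.4 mm and w√2 ≈ 980.6 mm → M0 = 693 × 981 mm.
M1: ⌊981/2⌋ × 693 = 490 × 693 mm
M2: ⌊693/2⌋ × 490 = 346 × 490 mm
M3: ⌊490/2⌋ × 346 = 245 × 346 mm
M4: ⌊346/2⌋ × 245 = 173 × 245 mm

173 × 245 mm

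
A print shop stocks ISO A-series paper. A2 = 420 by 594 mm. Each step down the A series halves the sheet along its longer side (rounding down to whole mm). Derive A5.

148 × 210 mm

A3: ⌊594/2⌋ × 420 = 297 × 420 mm
A4: ⌊420/2⌋ × 297 = 210 × 297 mm
A5: ⌊297/2⌋ × 210 = 148 × 210 mm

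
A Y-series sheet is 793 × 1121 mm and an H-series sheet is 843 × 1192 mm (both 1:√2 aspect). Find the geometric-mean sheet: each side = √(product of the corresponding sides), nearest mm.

Short side: √(793 · 843) = √668499 ≈ 817.6 → 818 mm
Long side: √(1121 · 1192) = √1336232 ≈ 1156.0 → 1156 mm

818 × 1156 mm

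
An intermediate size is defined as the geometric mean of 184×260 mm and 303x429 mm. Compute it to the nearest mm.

Short side: √(184 · 303) = √55752 ≈ 236.1 → 236 mm
Long side: √(260 · 429) = √111540 ≈ 334.0 → 334 mm

236 × 334 mm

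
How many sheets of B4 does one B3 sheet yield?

Each ISO step halves the sheet: 1 × B3 → 2 × B4
From B3 to B4 is 1 halving step: 2^1 = 2.

2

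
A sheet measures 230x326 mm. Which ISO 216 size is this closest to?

C4 (229 × 324 mm)

Aspect ratio 326/230 ≈ 1.417 — close to the ISO √2 ≈ 1.414.
In the C-series (envelope sizes, between A and B): C4 = 229 × 324 mm.
Off by 3 mm total — nearest standard size.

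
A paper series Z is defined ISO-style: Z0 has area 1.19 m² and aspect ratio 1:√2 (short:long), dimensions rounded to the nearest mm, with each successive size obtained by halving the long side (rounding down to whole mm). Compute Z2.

Let Z0's short side be w mm. w · w√2 = 1.19 m² = 1,190,000 mm², so w ≈ 917.3 mm and w√2 ≈ 1297.3 mm → Z0 = 917 × 1297 mm.
Z1: ⌊1297/2⌋ × 917 = 648 × 917 mm
Z2: ⌊917/2⌋ × 648 = 458 × 648 mm

458 × 648 mm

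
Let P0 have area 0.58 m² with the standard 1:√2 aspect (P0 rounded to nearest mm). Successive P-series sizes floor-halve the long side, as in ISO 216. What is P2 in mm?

Let P0's short side be w mm. w · w√2 = 0.58 m² = 580,000 mm², so w ≈ 640.4 mm and w√2 ≈ 905.7 mm → P0 = 640 × 906 mm.
P1: ⌊906/2⌋ × 640 = 453 × 640 mm
P2: ⌊640/2⌋ × 453 = 320 × 453 mm

320 × 453 mm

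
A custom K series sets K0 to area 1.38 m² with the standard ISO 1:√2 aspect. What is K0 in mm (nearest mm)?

988 × 1397 mm

Let the short side be w mm. Then w · w√2 = 1.38 m² = 1,380,000 mm².
w² = 1,380,000/√2, so w ≈ 987.8 mm; long side = w√2 ≈ 1397.0 mm.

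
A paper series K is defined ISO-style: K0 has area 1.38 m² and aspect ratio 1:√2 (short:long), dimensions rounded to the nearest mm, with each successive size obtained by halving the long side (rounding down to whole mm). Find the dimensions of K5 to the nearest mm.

Let K0's short side be w mm. w · w√2 = 1.38 m² = 1,380,000 mm², so w ≈ 987.8 mm and w√2 ≈ 1397.0 mm → K0 = 988 × 1397 mm.
K1: ⌊1397/2⌋ × 988 = 698 × 988 mm
K2: ⌊988/2⌋ × 698 = 494 × 698 mm
K3: ⌊698/2⌋ × 494 = 349 × 494 mm
K4: ⌊494/2⌋ × 349 = 247 × 349 mm
K5: ⌊349/2⌋ × 247 = 174 × 247 mm

174 × 247 mm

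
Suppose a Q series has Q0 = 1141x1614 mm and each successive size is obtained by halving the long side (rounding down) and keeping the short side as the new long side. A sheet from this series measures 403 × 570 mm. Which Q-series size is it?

Q3

Q0: 1141 × 1614 mm
Q1: 807 × 1141 mm
Q2: 570 × 807 mm
Q3: 403 × 570 mm
Q4: 285 × 403 mm
→ matches Q3.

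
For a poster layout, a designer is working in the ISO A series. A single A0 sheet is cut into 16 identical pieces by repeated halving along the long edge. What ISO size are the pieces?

16 = 2^4, so 4 halving steps.
A0 → A1 → … → A4 after 4 steps.

A4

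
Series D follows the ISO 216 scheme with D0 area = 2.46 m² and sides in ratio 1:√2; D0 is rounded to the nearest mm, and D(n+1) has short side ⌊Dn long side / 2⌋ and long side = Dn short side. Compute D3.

Let D0's short side be w mm. w · w√2 = 2.46 m² = 2,460,000 mm², so w ≈ 1318.9 mm and w√2 ≈ 1865.2 mm → D0 = 1319 × 1865 mm.
D1: ⌊1865/2⌋ × 1319 = 932 × 1319 mm
D2: ⌊1319/2⌋ × 932 = 659 × 932 mm
D3: ⌊932/2⌋ × 659 = 466 × 659 mm

466 × 659 mm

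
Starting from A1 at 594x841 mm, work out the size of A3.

A2: ⌊841/2⌋ × 594 = 420 × 594 mm
A3: ⌊594/2⌋ × 420 = 297 × 420 mm

297 × 420 mm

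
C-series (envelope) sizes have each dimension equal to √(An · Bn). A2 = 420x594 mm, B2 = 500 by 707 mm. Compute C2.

Short side: √(420 · 500) = √210000 ≈ 458.3 → 458 mm
Long side: √(594 · 707) = √419958 ≈ 648.0 → 648 mm

458 × 648 mm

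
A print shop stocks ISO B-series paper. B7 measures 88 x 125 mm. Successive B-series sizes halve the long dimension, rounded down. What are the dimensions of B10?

31 × 44 mm

B8: ⌊125/2⌋ × 88 = 62 × 88 mm
B9: ⌊88/2⌋ × 62 = 44 × 62 mm
B10: ⌊62/2⌋ × 44 = 31 × 44 mm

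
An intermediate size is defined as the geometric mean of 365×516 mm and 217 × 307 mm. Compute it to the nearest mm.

Short side: √(365 · 217) = √79205 ≈ 281.4 → 281 mm
Long side: √(516 · 307) = √158412 ≈ 398.0 → 398 mm

281 × 398 mm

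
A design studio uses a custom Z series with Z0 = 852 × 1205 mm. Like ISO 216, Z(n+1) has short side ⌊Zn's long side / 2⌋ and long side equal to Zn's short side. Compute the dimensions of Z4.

Z1: ⌊1205/2⌋ × 852 = 602 × 852 mm
Z2: ⌊852/2⌋ × 602 = 426 × 602 mm
Z3: ⌊602/2⌋ × 426 = 301 × 426 mm
Z4: ⌊426/2⌋ × 301 = 213 × 301 mm

213 × 301 mm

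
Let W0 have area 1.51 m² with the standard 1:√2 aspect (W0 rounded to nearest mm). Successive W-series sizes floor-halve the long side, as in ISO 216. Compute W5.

182 × 258 mm

Let W0's short side be w mm. w · w√2 = 1.51 m² = 1,510,000 mm², so w ≈ 1033.3 mm and w√2 ≈ 1461.3 mm → W0 = 1033 × 1461 mm.
W1: ⌊1461/2⌋ × 1033 = 730 × 1033 mm
W2: ⌊1033/2⌋ × 730 = 516 × 730 mm
W3: ⌊730/2⌋ × 516 = 365 × 516 mm
W4: ⌊516/2⌋ × 365 = 258 × 365 mm
W5: ⌊365/2⌋ × 258 = 182 × 258 mm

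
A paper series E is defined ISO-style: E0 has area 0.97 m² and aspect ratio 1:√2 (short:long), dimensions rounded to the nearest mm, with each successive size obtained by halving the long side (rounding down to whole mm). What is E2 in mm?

Let E0's short side be w mm. w · w√2 = 0.97 m² = 970,000 mm², so w ≈ 828.2 mm and w√2 ≈ 1171.2 mm → E0 = 828 × 1171 mm.
E1: ⌊1171/2⌋ × 828 = 585 × 828 mm
E2: ⌊828/2⌋ × 585 = 414 × 585 mm

414 × 585 mm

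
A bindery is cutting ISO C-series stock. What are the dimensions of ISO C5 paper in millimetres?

C0 = 917 × 1297 mm (C0 is the geometric mean of A0 and B0, aspect 1:√2).
C1: ⌊1297/2⌋ × 917 = 648 × 917 mm
C2: ⌊917/2⌋ × 648 = 458 × 648 mm
C3: ⌊648/2⌋ × 458 = 324 × 458 mm
C4: ⌊458/2⌋ × 324 = 229 × 324 mm
C5: ⌊324/2⌋ × 229 = 162 × 229 mm

162 × 229 mm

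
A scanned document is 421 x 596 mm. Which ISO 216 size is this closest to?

A2 (420 × 594 mm)

Aspect ratio 596/421 ≈ 1.416 — close to the ISO √2 ≈ 1.414.
In the A-series (A0 area = 1 m²): A2 = 420 × 594 mm.
Off by 3 mm total — nearest standard size.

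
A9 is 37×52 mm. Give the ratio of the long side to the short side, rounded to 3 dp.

1.405

52 / 37 = 1.405
ISO 216 targets √2 ≈ 1.414; the -0.009 deviation is from mm rounding.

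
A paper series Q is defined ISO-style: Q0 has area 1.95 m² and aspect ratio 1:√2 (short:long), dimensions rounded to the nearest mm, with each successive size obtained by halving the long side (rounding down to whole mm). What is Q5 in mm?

Let Q0's short side be w mm. w · w√2 = 1.95 m² = 1,950,000 mm², so w ≈ 1174.2 mm and w√2 ≈ 1660.6 mm → Q0 = 1174 × 1661 mm.
Q1: ⌊1661/2⌋ × 1174 = 830 × 1174 mm
Q2: ⌊1174/2⌋ × 830 = 587 × 830 mm
Q3: ⌊830/2⌋ × 587 = 415 × 587 mm
Q4: ⌊587/2⌋ × 415 = 293 × 415 mm
Q5: ⌊415/2⌋ × 293 = 207 × 293 mm

207 × 293 mm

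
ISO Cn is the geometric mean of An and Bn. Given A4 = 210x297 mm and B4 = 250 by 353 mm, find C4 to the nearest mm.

Short side: √(210 · 250) = √52500 ≈ 229.1 → 229 mm
Long side: √(297 · 353) = √104841 ≈ 323.8 → 324 mm

229 × 324 mm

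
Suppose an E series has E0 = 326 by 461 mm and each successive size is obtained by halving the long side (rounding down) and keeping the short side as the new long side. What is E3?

E1: ⌊461/2⌋ × 326 = 230 × 326 mm
E2: ⌊326/2⌋ × 230 = 163 × 230 mm
E3: ⌊230/2⌋ × 163 = 115 × 163 mm

115 × 163 mm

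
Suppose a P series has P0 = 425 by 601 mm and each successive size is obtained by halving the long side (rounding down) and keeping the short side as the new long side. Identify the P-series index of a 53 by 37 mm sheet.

P7

P0: 425 × 601 mm
P1: 300 × 425 mm
P2: 212 × 300 mm
P3: 150 × 212 mm
P4: 106 × 150 mm
P5: 75 × 106 mm
P6: 53 × 75 mm
P7: 37 × 53 mm
P8: 26 × 37 mm
→ matches P7.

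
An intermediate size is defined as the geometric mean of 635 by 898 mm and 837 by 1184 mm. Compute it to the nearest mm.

Short side: √(635 · 837) = √531495 ≈ 729.0 → 729 mm
Long side: √(898 · 1184) = √1063232 ≈ 1031.1 → 1031 mm

729 × 1031 mm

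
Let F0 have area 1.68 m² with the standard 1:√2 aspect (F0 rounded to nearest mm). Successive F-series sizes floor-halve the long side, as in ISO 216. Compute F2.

Let F0's short side be w mm. w · w√2 = 1.68 m² = 1,680,000 mm², so w ≈ 1089.9 mm and w√2 ≈ 1541.4 mm → F0 = 1090 × 1541 mm.
F1: ⌊1541/2⌋ × 1090 = 770 × 1090 mm
F2: ⌊1090/2⌋ × 770 = 545 × 770 mm

545 × 770 mm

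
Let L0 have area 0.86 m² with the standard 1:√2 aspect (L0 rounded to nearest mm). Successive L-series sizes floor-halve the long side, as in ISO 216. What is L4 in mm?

Let L0's short side be w mm. w · w√2 = 0.86 m² = 860,000 mm², so w ≈ 779.8 mm and w√2 ≈ 1102.8 mm → L0 = 780 × 1103 mm.
L1: ⌊1103/2⌋ × 780 = 551 × 780 mm
L2: ⌊780/2⌋ × 551 = 390 × 551 mm
L3: ⌊551/2⌋ × 390 = 275 × 390 mm
L4: ⌊390/2⌋ × 275 = 195 × 275 mm

195 × 275 mm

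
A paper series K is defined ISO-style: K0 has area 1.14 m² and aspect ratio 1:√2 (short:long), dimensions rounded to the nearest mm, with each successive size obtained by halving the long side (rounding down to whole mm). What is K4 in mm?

224 × 317 mm

Let K0's short side be w mm. w · w√2 = 1.14 m² = 1,140,000 mm², so w ≈ 897.8 mm and w√2 ≈ 1269.7 mm → K0 = 898 × 1270 mm.
K1: ⌊1270/2⌋ × 898 = 635 × 898 mm
K2: ⌊898/2⌋ × 635 = 449 × 635 mm
K3: ⌊635/2⌋ × 449 = 317 × 449 mm
K4: ⌊449/2⌋ × 317 = 224 × 317 mm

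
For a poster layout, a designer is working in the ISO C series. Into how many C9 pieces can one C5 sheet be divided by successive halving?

C5 = 162 × 229 mm; C9 = 40 × 57 mm.
Each halving step doubles the count; 4 steps from C5 to C9.
2^4 = 16.

16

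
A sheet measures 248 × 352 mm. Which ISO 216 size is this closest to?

Aspect ratio 352/248 ≈ 1.419 — close to the ISO √2 ≈ 1.414.
In the B-series (B0 = 1000 × 1414 mm): B4 = 250 × 353 mm.
Off by 3 mm total — nearest standard size.

B4 (250 × 353 mm)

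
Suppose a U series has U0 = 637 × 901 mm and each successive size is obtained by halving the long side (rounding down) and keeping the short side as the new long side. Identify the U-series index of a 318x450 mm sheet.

U0: 637 × 901 mm
U1: 450 × 637 mm
U2: 318 × 450 mm
U3: 225 × 318 mm
→ matches U2.

U2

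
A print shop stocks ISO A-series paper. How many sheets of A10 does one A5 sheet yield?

A5 = 148 × 210 mm; A10 = 26 × 37 mm.
Each halving step doubles the count; 5 steps from A5 to A10.
2^5 = 32.

32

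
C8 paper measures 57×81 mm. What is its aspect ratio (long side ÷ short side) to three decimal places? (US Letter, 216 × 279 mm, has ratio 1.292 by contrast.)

81 / 57 = 1.421
ISO 216 targets √2 ≈ 1.414; the +0.007 deviation is from mm rounding.

1.421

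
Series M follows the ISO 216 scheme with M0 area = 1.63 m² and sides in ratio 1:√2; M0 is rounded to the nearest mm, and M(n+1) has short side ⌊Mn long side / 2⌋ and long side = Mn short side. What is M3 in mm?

379 × 537 mm

Let M0's short side be w mm. w · w√2 = 1.63 m² = 1,630,000 mm², so w ≈ 1073.6 mm and w√2 ≈ 1518.3 mm → M0 = 1074 × 1518 mm.
M1: ⌊1518/2⌋ × 1074 = 759 × 1074 mm
M2: ⌊1074/2⌋ × 759 = 537 × 759 mm
M3: ⌊759/2⌋ × 537 = 379 × 537 mm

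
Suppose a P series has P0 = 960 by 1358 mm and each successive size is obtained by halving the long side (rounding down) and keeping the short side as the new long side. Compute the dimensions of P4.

240 × 339 mm

P1 = 679 × 960 mm (from P0 by 1 halving).
P2: ⌊960/2⌋ × 679 = 480 × 679 mm
P3: ⌊679/2⌋ × 480 = 339 × 480 mm
P4: ⌊480/2⌋ × 339 = 240 × 339 mm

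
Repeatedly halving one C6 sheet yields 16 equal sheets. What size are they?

C10

16 = 2^4, so 4 halving steps.
C6 → C7 → … → C10 after 4 steps.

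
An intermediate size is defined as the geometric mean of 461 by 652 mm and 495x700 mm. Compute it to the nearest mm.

478 × 676 mm

Short side: √(461 · 495) = √228195 ≈ 477.7 → 478 mm
Long side: √(652 · 700) = √456400 ≈ 675.6 → 676 mm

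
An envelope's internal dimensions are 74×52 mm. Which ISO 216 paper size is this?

Aspect ratio 74/52 ≈ 1.423 — close to the ISO √2 ≈ 1.414.
In the A-series (A0 area = 1 m²): A8 = 52 × 74 mm.

A8 (52 × 74 mm)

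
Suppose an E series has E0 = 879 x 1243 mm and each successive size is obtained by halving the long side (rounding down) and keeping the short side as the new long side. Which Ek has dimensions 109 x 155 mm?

E6

E0: 879 × 1243 mm
E1: 621 × 879 mm
E2: 439 × 621 mm
E3: 310 × 439 mm
E4: 219 × 310 mm
E5: 155 × 219 mm
E6: 109 × 155 mm
E7: 77 × 109 mm
→ matches E6.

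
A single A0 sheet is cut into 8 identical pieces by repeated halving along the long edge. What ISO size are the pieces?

8 = 2^3, so 3 halving steps.
A0 → A1 → … → A3 after 3 steps.

A3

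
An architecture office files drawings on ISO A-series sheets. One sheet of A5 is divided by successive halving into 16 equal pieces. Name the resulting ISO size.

16 = 2^4, so 4 halving steps.
A5 → A6 → … → A9 after 4 steps.

A9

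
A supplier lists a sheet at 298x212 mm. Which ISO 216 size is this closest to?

A4 (210 × 297 mm)

Aspect ratio 298/212 ≈ 1.406 — close to the ISO √2 ≈ 1.414.
In the A-series (A0 area = 1 m²): A4 = 210 × 297 mm.
Off by 3 mm total — nearest standard size.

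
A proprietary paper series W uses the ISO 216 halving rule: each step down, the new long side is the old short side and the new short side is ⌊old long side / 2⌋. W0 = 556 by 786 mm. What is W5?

98 × 139 mm

W1: ⌊786/2⌋ × 556 = 393 × 556 mm
W2: ⌊556/2⌋ × 393 = 278 × 393 mm
W3: ⌊393/2⌋ × 278 = 196 × 278 mm
W4: ⌊278/2⌋ × 196 = 139 × 196 mm
W5: ⌊196/2⌋ × 139 = 98 × 139 mm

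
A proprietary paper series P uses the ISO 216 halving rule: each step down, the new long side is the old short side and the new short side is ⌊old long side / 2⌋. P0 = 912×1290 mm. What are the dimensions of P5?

161 × 228 mm

P1: ⌊1290/2⌋ × 912 = 645 × 912 mm
P2: ⌊912/2⌋ × 645 = 456 × 645 mm
P3: ⌊645/2⌋ × 456 = 322 × 456 mm
P4: ⌊456/2⌋ × 322 = 228 × 322 mm
P5: ⌊322/2⌋ × 228 = 161 × 228 mm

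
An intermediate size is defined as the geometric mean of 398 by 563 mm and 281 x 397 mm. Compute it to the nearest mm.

334 × 473 mm

Short side: √(398 · 281) = √111838 ≈ 334.4 → 334 mm
Long side: √(563 · 397) = √223511 ≈ 472.8 → 473 mm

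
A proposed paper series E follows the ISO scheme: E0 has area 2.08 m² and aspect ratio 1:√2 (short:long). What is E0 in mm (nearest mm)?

1213 × 1715 mm

Let the short side be w mm. Then w · w√2 = 2.08 m² = 2,080,000 mm².
w² = 2,080,000/√2, so w ≈ 1212.8 mm; long side = w√2 ≈ 1715.1 mm.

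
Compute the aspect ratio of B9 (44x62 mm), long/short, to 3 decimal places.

1.409

62 / 44 = 1.409
ISO 216 targets √2 ≈ 1.414; the -0.005 deviation is from mm rounding.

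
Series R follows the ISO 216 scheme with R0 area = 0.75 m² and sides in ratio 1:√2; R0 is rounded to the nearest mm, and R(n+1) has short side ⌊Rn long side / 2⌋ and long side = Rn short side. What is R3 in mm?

Let R0's short side be w mm. w · w√2 = 0.75 m² = 750,000 mm², so w ≈ 728.2 mm and w√2 ≈ 1029.9 mm → R0 = 728 × 1030 mm.
R1: ⌊1030/2⌋ × 728 = 515 × 728 mm
R2: ⌊728/2⌋ × 515 = 364 × 515 mm
R3: ⌊515/2⌋ × 364 = 257 × 364 mm

257 × 364 mm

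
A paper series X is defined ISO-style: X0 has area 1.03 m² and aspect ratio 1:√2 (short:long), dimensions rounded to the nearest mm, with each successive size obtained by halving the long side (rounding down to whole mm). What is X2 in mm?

Let X0's short side be w mm. w · w√2 = 1.03 m² = 1,030,000 mm², so w ≈ 853.4 mm and w√2 ≈ 1206.9 mm → X0 = 853 × 1207 mm.
X1: ⌊1207/2⌋ × 853 = 603 × 853 mm
X2: ⌊853/2⌋ × 603 = 426 × 603 mm

426 × 603 mm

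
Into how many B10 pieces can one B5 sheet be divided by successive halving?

B5 = 176 × 250 mm; B10 = 31 × 44 mm.
Each halving step doubles the count; 5 steps from B5 to B10.
2^5 = 32.

32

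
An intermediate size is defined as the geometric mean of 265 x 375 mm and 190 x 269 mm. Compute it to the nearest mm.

224 × 318 mm

Short side: √(265 · 190) = √50350 ≈ 224.4 → 224 mm
Long side: √(375 · 269) = √100875 ≈ 317.6 → 318 mm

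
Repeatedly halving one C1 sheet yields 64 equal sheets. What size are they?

64 = 2^6, so 6 halving steps.
C1 → C2 → … → C7 after 6 steps.

C7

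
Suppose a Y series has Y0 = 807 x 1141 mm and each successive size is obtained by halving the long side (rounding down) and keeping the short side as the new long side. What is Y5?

142 × 201 mm

Y1: ⌊1141/2⌋ × 807 = 570 × 807 mm
Y2: ⌊807/2⌋ × 570 = 403 × 570 mm
Y3: ⌊570/2⌋ × 403 = 285 × 403 mm
Y4: ⌊403/2⌋ × 285 = 201 × 285 mm
Y5: ⌊285/2⌋ × 201 = 142 × 201 mm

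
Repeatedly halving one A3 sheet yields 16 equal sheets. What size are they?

A7

16 = 2^4, so 4 halving steps.
A3 → A4 → … → A7 after 4 steps.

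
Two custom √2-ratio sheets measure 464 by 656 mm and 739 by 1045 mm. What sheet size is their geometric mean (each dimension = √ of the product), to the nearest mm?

Short side: √(464 · 739) = √342896 ≈ 585.6 → 586 mm
Long side: √(656 · 1045) = √685520 ≈ 828.0 → 828 mm

586 × 828 mm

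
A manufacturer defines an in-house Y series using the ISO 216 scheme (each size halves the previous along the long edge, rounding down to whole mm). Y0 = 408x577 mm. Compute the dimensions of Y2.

Y1: ⌊577/2⌋ × 408 = 288 × 408 mm
Y2: ⌊408/2⌋ × 288 = 204 × 288 mm

204 × 288 mm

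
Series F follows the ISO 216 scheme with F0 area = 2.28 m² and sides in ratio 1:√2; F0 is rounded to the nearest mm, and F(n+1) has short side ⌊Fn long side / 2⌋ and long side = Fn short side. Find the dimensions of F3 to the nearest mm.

449 × 635 mm

Let F0's short side be w mm. w · w√2 = 2.28 m² = 2,280,000 mm², so w ≈ 1269.7 mm and w√2 ≈ 1795.7 mm → F0 = 1270 × 1796 mm.
F1: ⌊1796/2⌋ × 1270 = 898 × 1270 mm
F2: ⌊1270/2⌋ × 898 = 635 × 898 mm
F3: ⌊898/2⌋ × 635 = 449 × 635 mm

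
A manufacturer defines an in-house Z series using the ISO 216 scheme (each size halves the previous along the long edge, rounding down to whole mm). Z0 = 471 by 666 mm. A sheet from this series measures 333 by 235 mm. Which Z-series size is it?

Z2

Z0: 471 × 666 mm
Z1: 333 × 471 mm
Z2: 235 × 333 mm
Z3: 166 × 235 mm
→ matches Z2.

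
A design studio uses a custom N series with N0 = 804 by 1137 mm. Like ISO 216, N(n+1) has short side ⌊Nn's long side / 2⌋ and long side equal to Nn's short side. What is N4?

N1 = 568 × 804 mm (from N0 by 1 halving).
N2: ⌊804/2⌋ × 568 = 402 × 568 mm
N3: ⌊568/2⌋ × 402 = 284 × 402 mm
N4: ⌊402/2⌋ × 284 = 201 × 284 mm

201 × 284 mm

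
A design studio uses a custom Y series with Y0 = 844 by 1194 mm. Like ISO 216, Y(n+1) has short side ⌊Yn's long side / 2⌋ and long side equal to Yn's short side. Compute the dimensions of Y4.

Y1: ⌊1194/2⌋ × 844 = 597 × 844 mm
Y2: ⌊844/2⌋ × 597 = 422 × 597 mm
Y3: ⌊597/2⌋ × 422 = 298 × 422 mm
Y4: ⌊422/2⌋ × 298 = 211 × 298 mm

211 × 298 mm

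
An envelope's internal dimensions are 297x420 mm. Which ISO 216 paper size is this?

Aspect ratio 420/297 ≈ 1.414 — close to the ISO √2 ≈ 1.414.
In the A-series (A0 area = 1 m²): A3 = 297 × 420 mm.

A3 (297 × 420 mm)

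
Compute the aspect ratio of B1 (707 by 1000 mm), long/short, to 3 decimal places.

1000 / 707 = 1.414
Matches √2 ≈ 1.414 — the ISO 216 defining ratio.

1.414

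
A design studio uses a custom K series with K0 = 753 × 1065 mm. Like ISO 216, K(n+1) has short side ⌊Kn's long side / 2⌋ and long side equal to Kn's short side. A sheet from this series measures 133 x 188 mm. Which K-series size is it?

K0: 753 × 1065 mm
K1: 532 × 753 mm
K2: 376 × 532 mm
K3: 266 × 376 mm
K4: 188 × 266 mm
K5: 133 × 188 mm
K6: 94 × 133 mm
→ matches K5.

K5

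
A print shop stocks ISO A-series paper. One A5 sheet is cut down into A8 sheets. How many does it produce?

8

A5 = 148 × 210 mm; A8 = 52 × 74 mm.
Each halving step doubles the count; 3 steps from A5 to A8.
2^3 = 8.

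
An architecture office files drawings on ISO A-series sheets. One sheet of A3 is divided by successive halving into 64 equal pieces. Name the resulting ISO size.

64 = 2^6, so 6 halving steps.
A3 → A4 → … → A9 after 6 steps.

A9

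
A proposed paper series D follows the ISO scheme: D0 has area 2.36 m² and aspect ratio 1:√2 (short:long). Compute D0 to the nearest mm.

1292 × 1827 mm

Let the short side be w mm. Then w · w√2 = 2.36 m² = 2,360,000 mm².
w² = 2,360,000/√2, so w ≈ 1291.8 mm; long side = w√2 ≈ 1826.9 mm.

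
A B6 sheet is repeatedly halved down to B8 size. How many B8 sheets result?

4

Each ISO step halves the sheet: 1 × B6 → 2 × B7 → 4 × B8
From B6 to B8 is 2 halving steps: 2^2 = 4.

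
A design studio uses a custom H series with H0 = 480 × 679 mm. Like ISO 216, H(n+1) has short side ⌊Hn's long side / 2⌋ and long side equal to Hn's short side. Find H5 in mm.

H1 = 339 × 480 mm (from H0 by 1 halving).
H2: ⌊480/2⌋ × 339 = 240 × 339 mm
H3: ⌊339/2⌋ × 240 = 169 × 240 mm
H4: ⌊240/2⌋ × 169 = 120 × 169 mm
H5: ⌊169/2⌋ × 120 = 84 × 120 mm

84 × 120 mm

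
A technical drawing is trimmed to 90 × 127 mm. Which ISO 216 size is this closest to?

Aspect ratio 127/90 ≈ 1.411 — close to the ISO √2 ≈ 1.414.
In the B-series (B0 = 1000 × 1414 mm): B7 = 88 × 125 mm.
Off by 4 mm total — nearest standard size.

B7 (88 × 125 mm)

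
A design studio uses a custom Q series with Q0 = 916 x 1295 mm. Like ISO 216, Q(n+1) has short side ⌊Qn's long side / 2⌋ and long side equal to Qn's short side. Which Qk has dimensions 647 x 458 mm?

Q0: 916 × 1295 mm
Q1: 647 × 916 mm
Q2: 458 × 647 mm
Q3: 323 × 458 mm
→ matches Q2.

Q2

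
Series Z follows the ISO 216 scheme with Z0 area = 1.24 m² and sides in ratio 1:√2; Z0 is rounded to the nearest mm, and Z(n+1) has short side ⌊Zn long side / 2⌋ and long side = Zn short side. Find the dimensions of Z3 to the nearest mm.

Let Z0's short side be w mm. w · w√2 = 1.24 m² = 1,240,000 mm², so w ≈ 936.4 mm and w√2 ≈ 1324.2 mm → Z0 = 936 × 1324 mm.
Z1: ⌊1324/2⌋ × 936 = 662 × 936 mm
Z2: ⌊936/2⌋ × 662 = 468 × 662 mm
Z3: ⌊662/2⌋ × 468 = 331 × 468 mm

331 × 468 mm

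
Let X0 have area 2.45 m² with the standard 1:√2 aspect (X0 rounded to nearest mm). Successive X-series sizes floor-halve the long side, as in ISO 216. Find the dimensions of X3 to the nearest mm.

465 × 658 mm

Let X0's short side be w mm. w · w√2 = 2.45 m² = 2,450,000 mm², so w ≈ 1316.2 mm and w√2 ≈ 1861.4 mm → X0 = 1316 × 1861 mm.
X1: ⌊1861/2⌋ × 1316 = 930 × 1316 mm
X2: ⌊1316/2⌋ × 930 = 658 × 930 mm
X3: ⌊930/2⌋ × 658 = 465 × 658 mm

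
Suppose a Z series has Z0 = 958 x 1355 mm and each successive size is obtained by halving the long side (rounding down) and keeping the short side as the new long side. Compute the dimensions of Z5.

169 × 239 mm

Z1: ⌊1355/2⌋ × 958 = 677 × 958 mm
Z2: ⌊958/2⌋ × 677 = 479 × 677 mm
Z3: ⌊677/2⌋ × 479 = 338 × 479 mm
Z4: ⌊479/2⌋ × 338 = 239 × 338 mm
Z5: ⌊338/2⌋ × 239 = 169 × 239 mm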